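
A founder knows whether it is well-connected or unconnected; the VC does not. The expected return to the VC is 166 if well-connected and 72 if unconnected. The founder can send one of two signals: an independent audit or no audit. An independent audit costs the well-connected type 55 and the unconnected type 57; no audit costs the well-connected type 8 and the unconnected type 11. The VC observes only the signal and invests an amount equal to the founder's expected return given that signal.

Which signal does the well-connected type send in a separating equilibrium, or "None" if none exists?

None

Try well-connected → audit, unconnected → no audit:
  Under separation the VC infers type exactly: audit → well-connected (pays 166), no audit → unconnected (pays 72).
  Well-connected: audit gives 166 − 55 = 111; no audit gives 72 − 8 = 64. No deviation. ✓
  Unconnected: no audit gives 72 − 11 = 61; audit gives 166 − 57 = 109. Would deviate. ✗
Try well-connected → no audit, unconnected → audit:
  Under separation the VC infers type exactly: no audit → well-connected (pays 166), audit → unconnected (pays 72).
  Well-connected: no audit gives 166 − 8 = 158; audit gives 72 − 55 = 17. No deviation. ✓
  Unconnected: audit gives 72 − 57 = 15; no audit gives 166 − 11 = 155. Would deviate. ✗
Neither assignment is incentive-compatible.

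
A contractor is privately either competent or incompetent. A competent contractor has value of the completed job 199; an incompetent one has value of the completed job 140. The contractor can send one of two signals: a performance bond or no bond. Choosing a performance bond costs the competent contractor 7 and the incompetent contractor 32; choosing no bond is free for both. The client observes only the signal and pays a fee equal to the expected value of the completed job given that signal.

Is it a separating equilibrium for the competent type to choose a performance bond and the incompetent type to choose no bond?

No

If types separate, bond earns payment 199 and no bond earns 140.
Competent: bond gives 199 − 7 = 192; no bond gives 140 − 0 = 140. No deviation. ✓
Incompetent: no bond gives 140 − 0 = 140; bond gives 199 − 32 = 167. Would deviate. ✗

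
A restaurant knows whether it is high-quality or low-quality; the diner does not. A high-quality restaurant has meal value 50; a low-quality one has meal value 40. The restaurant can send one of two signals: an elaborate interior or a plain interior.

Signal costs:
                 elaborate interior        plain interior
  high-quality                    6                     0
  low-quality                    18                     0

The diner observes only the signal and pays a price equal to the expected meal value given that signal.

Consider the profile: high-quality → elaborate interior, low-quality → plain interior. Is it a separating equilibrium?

If types separate, elaborate interior earns payment 50 and plain interior earns 40.
High-quality: elaborate interior gives 50 − 6 = 44; plain interior gives 40 − 0 = 40. No deviation. ✓
Low-quality: plain interior gives 40 − 0 = 40; elaborate interior gives 50 − 18 = 32. No deviation. ✓
Both incentive constraints hold.

Yes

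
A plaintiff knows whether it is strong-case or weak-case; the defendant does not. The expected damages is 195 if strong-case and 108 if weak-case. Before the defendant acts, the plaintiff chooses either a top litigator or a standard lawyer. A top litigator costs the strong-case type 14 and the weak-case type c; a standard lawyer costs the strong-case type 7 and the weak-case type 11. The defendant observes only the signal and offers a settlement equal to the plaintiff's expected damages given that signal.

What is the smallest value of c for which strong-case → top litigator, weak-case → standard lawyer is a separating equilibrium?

Under separation: top litigator → strong-case (pays 195); standard lawyer → weak-case (pays 108).
Strong-case: 195 − 14 = 181 ≥ 108 − 7 = 101. Holds regardless of c. ✓
Weak-case: 108 − 11 ≥ 195 − c, so c ≥ 195 − 97 = 98.

98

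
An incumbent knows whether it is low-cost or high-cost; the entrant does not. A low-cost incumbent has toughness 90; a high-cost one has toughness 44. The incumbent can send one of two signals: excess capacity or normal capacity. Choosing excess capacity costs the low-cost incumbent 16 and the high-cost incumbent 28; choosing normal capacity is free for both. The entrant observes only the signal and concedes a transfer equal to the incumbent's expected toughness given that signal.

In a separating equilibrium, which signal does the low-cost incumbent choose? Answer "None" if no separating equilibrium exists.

None

Try low-cost → excess capacity, high-cost → normal capacity:
  If types separate, excess capacity earns payment 90 and normal capacity earns 44.
  Low-cost: excess capacity gives 90 − 16 = 74; normal capacity gives 44 − 0 = 44. No deviation. ✓
  High-cost: normal capacity gives 44 − 0 = 44; excess capacity gives 90 − 28 = 62. Would deviate. ✗
Try low-cost → normal capacity, high-cost → excess capacity:
  If types separate, normal capacity earns payment 90 and excess capacity earns 44.
  Low-cost: normal capacity gives 90 − 0 = 90; excess capacity gives 44 − 16 = 28. No deviation. ✓
  High-cost: excess capacity gives 44 − 28 = 16; normal capacity gives 90 − 0 = 90. Would deviate. ✗
Neither assignment is incentive-compatible.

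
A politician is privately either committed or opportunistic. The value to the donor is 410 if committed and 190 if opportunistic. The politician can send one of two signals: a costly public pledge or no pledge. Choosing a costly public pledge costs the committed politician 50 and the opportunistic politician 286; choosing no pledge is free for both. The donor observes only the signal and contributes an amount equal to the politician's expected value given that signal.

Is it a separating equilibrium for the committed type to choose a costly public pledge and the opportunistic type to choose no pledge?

Yes

Under separation the donor infers type exactly: pledge → committed (pays 410), no pledge → opportunistic (pays 190).
Committed: pledge gives 410 − 50 = 360; no pledge gives 190 − 0 = 190. No deviation. ✓
Opportunistic: no pledge gives 190 − 0 = 190; pledge gives 410 − 286 = 124. No deviation. ✓
Neither type gains from mimicking the other.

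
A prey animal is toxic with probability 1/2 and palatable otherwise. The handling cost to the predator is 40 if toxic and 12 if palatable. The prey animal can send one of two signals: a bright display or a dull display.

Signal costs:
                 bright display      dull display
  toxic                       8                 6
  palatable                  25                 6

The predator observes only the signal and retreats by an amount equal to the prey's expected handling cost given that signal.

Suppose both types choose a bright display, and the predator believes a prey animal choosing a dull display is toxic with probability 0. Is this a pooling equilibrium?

No

At the pooled signal (bright display) the predator holds the prior 1/2 and pays 1/2·40 + 1/2·12 = 26. Off-path (dull display) belief 0 gives 0·40 + 1·12 = 12.
Toxic: bright display gives 26 − 8 = 18; dull display gives 12 − 6 = 6. Stays. ✓
Palatable: bright display gives 26 − 25 = 1; dull display gives 12 − 6 = 6. Deviates. ✗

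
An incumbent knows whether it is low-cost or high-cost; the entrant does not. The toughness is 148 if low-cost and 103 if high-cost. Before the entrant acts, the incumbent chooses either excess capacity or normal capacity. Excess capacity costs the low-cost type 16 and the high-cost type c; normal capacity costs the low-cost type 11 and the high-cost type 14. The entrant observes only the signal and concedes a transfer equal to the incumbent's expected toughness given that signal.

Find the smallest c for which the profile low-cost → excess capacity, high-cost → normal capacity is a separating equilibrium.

Under separation: excess capacity → low-cost (pays 148); normal capacity → high-cost (pays 103).
Low-cost: 148 − 16 = 132 ≥ 103 − 11 = 92. Holds regardless of c. ✓
High-cost: 103 − 14 ≥ 148 − c, so c ≥ 148 − 89 = 59.

59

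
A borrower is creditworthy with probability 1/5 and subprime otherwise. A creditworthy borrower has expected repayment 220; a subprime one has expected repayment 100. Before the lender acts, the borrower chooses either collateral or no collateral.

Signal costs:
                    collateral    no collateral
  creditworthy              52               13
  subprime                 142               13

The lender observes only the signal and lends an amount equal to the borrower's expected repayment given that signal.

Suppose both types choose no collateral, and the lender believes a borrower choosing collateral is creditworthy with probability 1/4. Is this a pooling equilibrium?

At the pooled signal (no collateral) the lender holds the prior 1/5 and pays 1/5·220 + 4/5·100 = 124. Off-path (collateral) belief 1/4 gives 1/4·220 + 3/4·100 = 130.
Creditworthy: no collateral gives 124 − 13 = 111; collateral gives 130 − 52 = 78. Stays. ✓
Subprime: no collateral gives 124 − 13 = 111; collateral gives 130 − 142 = -12. Stays. ✓

Yes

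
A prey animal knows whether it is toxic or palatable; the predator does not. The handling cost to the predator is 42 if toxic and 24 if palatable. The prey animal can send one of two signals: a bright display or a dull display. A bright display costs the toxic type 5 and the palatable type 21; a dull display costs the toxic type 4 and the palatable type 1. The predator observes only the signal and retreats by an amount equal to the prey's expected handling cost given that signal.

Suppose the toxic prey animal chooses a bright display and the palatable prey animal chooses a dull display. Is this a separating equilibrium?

If types separate, bright display earns payment 42 and dull display earns 24.
Toxic: bright display gives 42 − 5 = 37; dull display gives 24 − 4 = 20. No deviation. ✓
Palatable: dull display gives 24 − 1 = 23; bright display gives 42 − 21 = 21. No deviation. ✓
Neither type gains from mimicking the other.

Yes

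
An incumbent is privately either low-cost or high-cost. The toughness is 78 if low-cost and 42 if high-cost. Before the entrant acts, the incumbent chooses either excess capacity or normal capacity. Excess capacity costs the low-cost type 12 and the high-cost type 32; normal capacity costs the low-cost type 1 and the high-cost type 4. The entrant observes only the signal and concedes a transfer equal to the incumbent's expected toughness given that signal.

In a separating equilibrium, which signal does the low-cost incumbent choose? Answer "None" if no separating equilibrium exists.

Try low-cost → excess capacity, high-cost → normal capacity:
  Under separation the entrant infers type exactly: excess capacity → low-cost (pays 78), normal capacity → high-cost (pays 42).
  Low-cost: excess capacity gives 78 − 12 = 66; normal capacity gives 42 − 1 = 41. No deviation. ✓
  High-cost: normal capacity gives 42 − 4 = 38; excess capacity gives 78 − 32 = 46. Would deviate. ✗
Try low-cost → normal capacity, high-cost → excess capacity:
  Under separation the entrant infers type exactly: normal capacity → low-cost (pays 78), excess capacity → high-cost (pays 42).
  Low-cost: normal capacity gives 78 − 1 = 77; excess capacity gives 42 − 12 = 30. No deviation. ✓
  High-cost: excess capacity gives 42 − 32 = 10; normal capacity gives 78 − 4 = 74. Would deviate. ✗
Neither assignment is incentive-compatible.

None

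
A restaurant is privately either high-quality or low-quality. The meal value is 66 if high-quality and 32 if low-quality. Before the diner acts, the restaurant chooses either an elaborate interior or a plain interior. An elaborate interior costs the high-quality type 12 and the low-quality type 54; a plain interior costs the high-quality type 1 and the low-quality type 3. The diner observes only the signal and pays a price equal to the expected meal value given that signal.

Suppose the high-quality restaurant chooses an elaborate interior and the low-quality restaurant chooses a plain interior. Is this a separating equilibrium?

If types separate, elaborate interior earns payment 66 and plain interior earns 32.
High-quality: elaborate interior gives 66 − 12 = 54; plain interior gives 32 − 1 = 31. No deviation. ✓
Low-quality: plain interior gives 32 − 3 = 29; elaborate interior gives 66 − 54 = 12. No deviation. ✓
Neither type gains from mimicking the other.

Yes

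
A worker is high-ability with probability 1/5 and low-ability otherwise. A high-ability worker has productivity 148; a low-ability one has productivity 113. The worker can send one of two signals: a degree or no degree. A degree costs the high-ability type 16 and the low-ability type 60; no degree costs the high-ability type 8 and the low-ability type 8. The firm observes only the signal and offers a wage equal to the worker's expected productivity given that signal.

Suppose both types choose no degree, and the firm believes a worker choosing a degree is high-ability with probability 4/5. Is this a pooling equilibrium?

At the pooled signal (no degree) the firm holds the prior 1/5 and pays 1/5·148 + 4/5·113 = 120. Off-path (degree) belief 4/5 gives 4/5·148 + 1/5·113 = 141.
High-ability: no degree gives 120 − 8 = 112; degree gives 141 − 16 = 125. Deviates. ✗
Low-ability: no degree gives 120 − 8 = 112; degree gives 141 − 60 = 81. Stays. ✓

No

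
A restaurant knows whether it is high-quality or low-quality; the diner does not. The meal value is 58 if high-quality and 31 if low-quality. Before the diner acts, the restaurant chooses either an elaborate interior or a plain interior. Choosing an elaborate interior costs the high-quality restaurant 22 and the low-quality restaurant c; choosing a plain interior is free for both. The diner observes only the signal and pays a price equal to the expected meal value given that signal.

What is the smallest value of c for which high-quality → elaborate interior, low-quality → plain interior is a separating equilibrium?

Under separation: elaborate interior → high-quality (pays 58); plain interior → low-quality (pays 31).
High-quality: 58 − 22 = 36 ≥ 31 − 0 = 31. Holds regardless of c. ✓
Low-quality: 31 − 0 ≥ 58 − c, so c ≥ 58 − 31 = 27.

27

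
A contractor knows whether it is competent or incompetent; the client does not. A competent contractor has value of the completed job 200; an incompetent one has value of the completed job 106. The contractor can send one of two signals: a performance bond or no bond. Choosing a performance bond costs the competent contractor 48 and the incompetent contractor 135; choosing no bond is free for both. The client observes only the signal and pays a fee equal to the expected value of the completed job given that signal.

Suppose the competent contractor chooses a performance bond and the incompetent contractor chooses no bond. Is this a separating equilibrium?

Yes

If types separate, bond earns payment 200 and no bond earns 106.
Competent: bond gives 200 − 48 = 152; no bond gives 106 − 0 = 106. No deviation. ✓
Incompetent: no bond gives 106 − 0 = 106; bond gives 200 − 135 = 65. No deviation. ✓
Both incentive constraints hold.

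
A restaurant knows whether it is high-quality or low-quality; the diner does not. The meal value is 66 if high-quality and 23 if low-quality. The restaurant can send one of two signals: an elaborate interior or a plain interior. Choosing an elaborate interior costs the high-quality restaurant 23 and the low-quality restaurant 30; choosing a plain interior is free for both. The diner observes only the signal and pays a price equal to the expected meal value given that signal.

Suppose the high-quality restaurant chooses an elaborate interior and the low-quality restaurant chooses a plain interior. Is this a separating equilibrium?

No

If types separate, elaborate interior earns payment 66 and plain interior earns 23.
High-quality: elaborate interior gives 66 − 23 = 43; plain interior gives 23 − 0 = 23. No deviation. ✓
Low-quality: plain interior gives 23 − 0 = 23; elaborate interior gives 66 − 30 = 36. Would deviate. ✗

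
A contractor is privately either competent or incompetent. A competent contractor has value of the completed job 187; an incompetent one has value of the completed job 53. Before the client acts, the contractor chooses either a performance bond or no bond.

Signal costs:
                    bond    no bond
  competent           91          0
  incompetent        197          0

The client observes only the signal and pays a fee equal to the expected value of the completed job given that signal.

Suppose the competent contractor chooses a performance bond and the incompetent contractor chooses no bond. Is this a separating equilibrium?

Yes

If types separate, bond earns payment 187 and no bond earns 53.
Competent: bond gives 187 − 91 = 96; no bond gives 53 − 0 = 53. No deviation. ✓
Incompetent: no bond gives 53 − 0 = 53; bond gives 187 − 197 = -10. No deviation. ✓
Both incentive constraints hold.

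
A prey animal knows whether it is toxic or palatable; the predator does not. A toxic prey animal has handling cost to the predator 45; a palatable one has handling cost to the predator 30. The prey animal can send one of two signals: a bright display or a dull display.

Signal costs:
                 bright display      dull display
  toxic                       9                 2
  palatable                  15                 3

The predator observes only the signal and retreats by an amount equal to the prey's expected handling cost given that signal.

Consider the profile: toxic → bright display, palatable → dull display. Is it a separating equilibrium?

No

If types separate, bright display earns payment 45 and dull display earns 30.
Toxic: bright display gives 45 − 9 = 36; dull display gives 30 − 2 = 28. No deviation. ✓
Palatable: dull display gives 30 − 3 = 27; bright display gives 45 − 15 = 30. Would deviate. ✗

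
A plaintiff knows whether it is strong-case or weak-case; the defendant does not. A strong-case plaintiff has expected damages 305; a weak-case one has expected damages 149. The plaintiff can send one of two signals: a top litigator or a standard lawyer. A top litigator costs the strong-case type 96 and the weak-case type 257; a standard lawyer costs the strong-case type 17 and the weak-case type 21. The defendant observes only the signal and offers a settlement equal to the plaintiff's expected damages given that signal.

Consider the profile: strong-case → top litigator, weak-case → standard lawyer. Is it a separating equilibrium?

Under separation the defendant infers type exactly: top litigator → strong-case (pays 305), standard lawyer → weak-case (pays 149).
Strong-case: top litigator gives 305 − 96 = 209; standard lawyer gives 149 − 17 = 132. No deviation. ✓
Weak-case: standard lawyer gives 149 − 21 = 128; top litigator gives 305 − 257 = 48. No deviation. ✓
Both incentive constraints hold.

Yes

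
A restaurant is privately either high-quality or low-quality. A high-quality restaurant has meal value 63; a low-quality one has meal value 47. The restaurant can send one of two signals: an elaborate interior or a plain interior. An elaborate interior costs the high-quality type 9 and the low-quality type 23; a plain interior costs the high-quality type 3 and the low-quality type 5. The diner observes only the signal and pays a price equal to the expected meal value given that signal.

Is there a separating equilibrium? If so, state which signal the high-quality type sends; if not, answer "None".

Try high-quality → elaborate interior, low-quality → plain interior:
  Under separation the diner infers type exactly: elaborate interior → high-quality (pays 63), plain interior → low-quality (pays 47).
  High-quality: elaborate interior gives 63 − 9 = 54; plain interior gives 47 − 3 = 44. No deviation. ✓
  Low-quality: plain interior gives 47 − 5 = 42; elaborate interior gives 63 − 23 = 40. No deviation. ✓
Both hold — the high-quality type sends elaborate interior.

elaborate interior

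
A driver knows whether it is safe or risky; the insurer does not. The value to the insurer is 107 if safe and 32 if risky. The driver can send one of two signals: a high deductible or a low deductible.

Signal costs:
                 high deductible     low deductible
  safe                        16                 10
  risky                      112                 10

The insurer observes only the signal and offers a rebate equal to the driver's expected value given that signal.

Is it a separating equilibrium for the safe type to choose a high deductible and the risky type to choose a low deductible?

Yes

If types separate, high deductible earns payment 107 and low deductible earns 32.
Safe: high deductible gives 107 − 16 = 91; low deductible gives 32 − 10 = 22. No deviation. ✓
Risky: low deductible gives 32 − 10 = 22; high deductible gives 107 − 112 = -5. No deviation. ✓
Neither type gains from mimicking the other.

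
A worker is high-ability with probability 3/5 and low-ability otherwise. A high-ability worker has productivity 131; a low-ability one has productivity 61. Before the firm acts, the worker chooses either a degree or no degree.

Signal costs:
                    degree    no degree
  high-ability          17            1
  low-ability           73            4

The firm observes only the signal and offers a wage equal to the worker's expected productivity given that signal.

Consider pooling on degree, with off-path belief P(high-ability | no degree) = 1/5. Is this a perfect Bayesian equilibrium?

On the equilibrium path (degree) the firm holds the prior 3/5 and pays 3/5·131 + 2/5·61 = 103. Off-path (no degree) belief 1/5 gives 1/5·131 + 4/5·61 = 75.
High-ability: degree gives 103 − 17 = 86; no degree gives 75 − 1 = 74. Stays. ✓
Low-ability: degree gives 103 − 73 = 30; no degree gives 75 − 4 = 71. Deviates. ✗

No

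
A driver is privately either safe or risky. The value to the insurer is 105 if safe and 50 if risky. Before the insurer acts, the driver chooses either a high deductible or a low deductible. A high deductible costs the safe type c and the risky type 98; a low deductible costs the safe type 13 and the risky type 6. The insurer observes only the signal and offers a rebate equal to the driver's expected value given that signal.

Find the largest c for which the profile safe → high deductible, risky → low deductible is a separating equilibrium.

Under separation: high deductible → safe (pays 105); low deductible → risky (pays 50).
Risky: 50 − 6 = 44 ≥ 105 − 98 = 7. Holds regardless of c. ✓
Safe: 105 − c ≥ 50 − 13, so c ≤ 105 − 37 = 68.

68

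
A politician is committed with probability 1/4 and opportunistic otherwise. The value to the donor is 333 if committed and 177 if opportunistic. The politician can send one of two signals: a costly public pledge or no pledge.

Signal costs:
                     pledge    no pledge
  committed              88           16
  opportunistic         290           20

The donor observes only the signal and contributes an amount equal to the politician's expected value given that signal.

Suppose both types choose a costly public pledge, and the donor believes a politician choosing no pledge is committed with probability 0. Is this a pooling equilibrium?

No

At the pooled signal (pledge) the donor holds the prior 1/4 and pays 1/4·333 + 3/4·177 = 216. Off-path (no pledge) belief 0 gives 0·333 + 1·177 = 177.
Committed: pledge gives 216 − 88 = 128; no pledge gives 177 − 16 = 161. Deviates. ✗
Opportunistic: pledge gives 216 − 290 = -74; no pledge gives 177 − 20 = 157. Deviates. ✗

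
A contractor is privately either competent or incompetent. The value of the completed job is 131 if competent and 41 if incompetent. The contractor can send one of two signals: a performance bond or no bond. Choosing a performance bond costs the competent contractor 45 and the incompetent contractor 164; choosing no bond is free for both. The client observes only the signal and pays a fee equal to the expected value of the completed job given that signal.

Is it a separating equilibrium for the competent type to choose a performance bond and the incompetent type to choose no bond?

Yes

Under separation the client infers type exactly: bond → competent (pays 131), no bond → incompetent (pays 41).
Competent: bond gives 131 − 45 = 86; no bond gives 41 − 0 = 41. No deviation. ✓
Incompetent: no bond gives 41 − 0 = 41; bond gives 131 − 164 = -33. No deviation. ✓
Neither type gains from mimicking the other.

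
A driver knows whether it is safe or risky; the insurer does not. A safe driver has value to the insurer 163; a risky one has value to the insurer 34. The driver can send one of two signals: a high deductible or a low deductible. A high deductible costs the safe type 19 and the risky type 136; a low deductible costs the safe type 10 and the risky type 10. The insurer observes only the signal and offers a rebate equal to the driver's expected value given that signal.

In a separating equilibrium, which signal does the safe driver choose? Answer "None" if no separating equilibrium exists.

None

Try safe → high deductible, risky → low deductible:
  Under separation the insurer infers type exactly: high deductible → safe (pays 163), low deductible → risky (pays 34).
  Safe: high deductible gives 163 − 19 = 144; low deductible gives 34 − 10 = 24. No deviation. ✓
  Risky: low deductible gives 34 − 10 = 24; high deductible gives 163 − 136 = 27. Would deviate. ✗
Try safe → low deductible, risky → high deductible:
  Under separation the insurer infers type exactly: low deductible → safe (pays 163), high deductible → risky (pays 34).
  Safe: low deductible gives 163 − 10 = 153; high deductible gives 34 − 19 = 15. No deviation. ✓
  Risky: high deductible gives 34 − 136 = -102; low deductible gives 163 − 10 = 153. Would deviate. ✗
Neither assignment is incentive-compatible.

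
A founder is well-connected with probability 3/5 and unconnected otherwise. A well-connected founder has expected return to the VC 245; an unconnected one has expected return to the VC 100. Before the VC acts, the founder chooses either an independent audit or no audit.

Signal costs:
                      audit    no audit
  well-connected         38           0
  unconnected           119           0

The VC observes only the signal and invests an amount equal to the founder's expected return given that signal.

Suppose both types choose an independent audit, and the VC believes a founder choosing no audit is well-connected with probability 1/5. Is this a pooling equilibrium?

On the equilibrium path (audit) the VC holds the prior 3/5 and pays 3/5·245 + 2/5·100 = 187. Off-path (no audit) belief 1/5 gives 1/5·245 + 4/5·100 = 129.
Well-connected: audit gives 187 − 38 = 149; no audit gives 129 − 0 = 129. Stays. ✓
Unconnected: audit gives 187 − 119 = 68; no audit gives 129 − 0 = 129. Deviates. ✗

No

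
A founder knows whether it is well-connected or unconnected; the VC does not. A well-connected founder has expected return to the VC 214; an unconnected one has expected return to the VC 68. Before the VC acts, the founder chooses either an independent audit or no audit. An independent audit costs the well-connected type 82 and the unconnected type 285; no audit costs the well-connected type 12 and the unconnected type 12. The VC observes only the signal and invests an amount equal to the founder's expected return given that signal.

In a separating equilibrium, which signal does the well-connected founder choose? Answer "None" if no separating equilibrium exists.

audit

Try well-connected → audit, unconnected → no audit:
  Under separation the VC infers type exactly: audit → well-connected (pays 214), no audit → unconnected (pays 68).
  Well-connected: audit gives 214 − 82 = 132; no audit gives 68 − 12 = 56. No deviation. ✓
  Unconnected: no audit gives 68 − 12 = 56; audit gives 214 − 285 = -71. No deviation. ✓
Both hold — the well-connected type sends audit.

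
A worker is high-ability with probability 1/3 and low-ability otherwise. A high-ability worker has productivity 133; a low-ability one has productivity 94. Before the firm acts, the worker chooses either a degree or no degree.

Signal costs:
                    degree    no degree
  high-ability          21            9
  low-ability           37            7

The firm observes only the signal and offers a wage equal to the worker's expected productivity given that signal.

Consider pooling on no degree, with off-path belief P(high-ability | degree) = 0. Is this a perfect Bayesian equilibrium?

Yes

At the pooled signal (no degree) the firm holds the prior 1/3 and pays 1/3·133 + 2/3·94 = 107. Off-path (degree) belief 0 gives 0·133 + 1·94 = 94.
High-ability: no degree gives 107 − 9 = 98; degree gives 94 − 21 = 73. Stays. ✓
Low-ability: no degree gives 107 − 7 = 100; degree gives 94 − 37 = 57. Stays. ✓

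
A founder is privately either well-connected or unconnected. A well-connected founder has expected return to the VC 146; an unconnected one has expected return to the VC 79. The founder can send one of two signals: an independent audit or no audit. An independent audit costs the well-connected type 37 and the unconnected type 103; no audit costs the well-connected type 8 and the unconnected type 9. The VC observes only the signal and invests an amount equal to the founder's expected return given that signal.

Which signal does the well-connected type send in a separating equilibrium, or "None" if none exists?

audit

Try well-connected → audit, unconnected → no audit:
  If types separate, audit earns payment 146 and no audit earns 79.
  Well-connected: audit gives 146 − 37 = 109; no audit gives 79 − 8 = 71. No deviation. ✓
  Unconnected: no audit gives 79 − 9 = 70; audit gives 146 − 103 = 43. No deviation. ✓
Both hold — the well-connected type sends audit.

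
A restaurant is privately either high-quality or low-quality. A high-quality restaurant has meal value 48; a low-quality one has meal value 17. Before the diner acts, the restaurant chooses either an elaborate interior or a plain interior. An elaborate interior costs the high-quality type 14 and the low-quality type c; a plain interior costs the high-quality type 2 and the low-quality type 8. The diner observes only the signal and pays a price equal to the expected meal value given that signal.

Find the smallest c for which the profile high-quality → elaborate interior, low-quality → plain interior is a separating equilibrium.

39

Under separation: elaborate interior → high-quality (pays 48); plain interior → low-quality (pays 17).
High-quality: 48 − 14 = 34 ≥ 17 − 2 = 15. Holds regardless of c. ✓
Low-quality: 17 − 8 ≥ 48 − c, so c ≥ 48 − 9 = 39.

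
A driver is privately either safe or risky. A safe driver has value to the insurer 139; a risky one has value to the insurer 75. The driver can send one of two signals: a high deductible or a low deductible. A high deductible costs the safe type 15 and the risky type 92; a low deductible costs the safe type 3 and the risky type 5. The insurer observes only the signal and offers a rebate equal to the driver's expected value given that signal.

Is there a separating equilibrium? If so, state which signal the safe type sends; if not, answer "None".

Try safe → high deductible, risky → low deductible:
  If types separate, high deductible earns payment 139 and low deductible earns 75.
  Safe: high deductible gives 139 − 15 = 124; low deductible gives 75 − 3 = 72. No deviation. ✓
  Risky: low deductible gives 75 − 5 = 70; high deductible gives 139 − 92 = 47. No deviation. ✓
Both hold — the safe type sends high deductible.

high deductible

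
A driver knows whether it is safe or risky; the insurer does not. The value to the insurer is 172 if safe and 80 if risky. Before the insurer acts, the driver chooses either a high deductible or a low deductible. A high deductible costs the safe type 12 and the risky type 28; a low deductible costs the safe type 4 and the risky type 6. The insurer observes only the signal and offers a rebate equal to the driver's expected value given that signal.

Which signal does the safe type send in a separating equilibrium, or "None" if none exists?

None

Try safe → high deductible, risky → low deductible:
  Under separation the insurer infers type exactly: high deductible → safe (pays 172), low deductible → risky (pays 80).
  Safe: high deductible gives 172 − 12 = 160; low deductible gives 80 − 4 = 76. No deviation. ✓
  Risky: low deductible gives 80 − 6 = 74; high deductible gives 172 − 28 = 144. Would deviate. ✗
Try safe → low deductible, risky → high deductible:
  Under separation the insurer infers type exactly: low deductible → safe (pays 172), high deductible → risky (pays 80).
  Safe: low deductible gives 172 − 4 = 168; high deductible gives 80 − 12 = 68. No deviation. ✓
  Risky: high deductible gives 80 − 28 = 52; low deductible gives 172 − 6 = 166. Would deviate. ✗
Neither assignment is incentive-compatible.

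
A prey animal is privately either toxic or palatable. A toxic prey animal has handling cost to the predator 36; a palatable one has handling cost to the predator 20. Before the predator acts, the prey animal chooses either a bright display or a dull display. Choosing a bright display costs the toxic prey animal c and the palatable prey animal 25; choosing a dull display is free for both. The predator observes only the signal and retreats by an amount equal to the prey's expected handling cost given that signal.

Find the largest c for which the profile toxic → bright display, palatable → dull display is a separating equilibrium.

16

Under separation: bright display → toxic (pays 36); dull display → palatable (pays 20).
Palatable: 20 − 0 = 20 ≥ 36 − 25 = 11. Holds regardless of c. ✓
Toxic: 36 − c ≥ 20 − 0, so c ≤ 36 − 20 = 16.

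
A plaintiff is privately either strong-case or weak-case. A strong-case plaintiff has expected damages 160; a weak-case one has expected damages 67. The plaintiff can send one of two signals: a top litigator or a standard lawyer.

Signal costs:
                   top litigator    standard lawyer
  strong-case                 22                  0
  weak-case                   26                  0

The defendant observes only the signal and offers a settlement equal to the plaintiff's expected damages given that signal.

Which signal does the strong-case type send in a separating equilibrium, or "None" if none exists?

None

Try strong-case → top litigator, weak-case → standard lawyer:
  If types separate, top litigator earns payment 160 and standard lawyer earns 67.
  Strong-case: top litigator gives 160 − 22 = 138; standard lawyer gives 67 − 0 = 67. No deviation. ✓
  Weak-case: standard lawyer gives 67 − 0 = 67; top litigator gives 160 − 26 = 134. Would deviate. ✗
Try strong-case → standard lawyer, weak-case → top litigator:
  If types separate, standard lawyer earns payment 160 and top litigator earns 67.
  Strong-case: standard lawyer gives 160 − 0 = 160; top litigator gives 67 − 22 = 45. No deviation. ✓
  Weak-case: top litigator gives 67 − 26 = 41; standard lawyer gives 160 − 0 = 160. Would deviate. ✗
Neither assignment is incentive-compatible.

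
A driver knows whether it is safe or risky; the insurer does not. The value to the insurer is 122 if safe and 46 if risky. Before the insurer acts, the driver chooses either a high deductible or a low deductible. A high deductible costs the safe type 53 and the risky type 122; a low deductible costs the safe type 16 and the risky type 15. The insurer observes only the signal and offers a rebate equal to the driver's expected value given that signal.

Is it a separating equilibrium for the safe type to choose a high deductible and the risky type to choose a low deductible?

Under separation the insurer infers type exactly: high deductible → safe (pays 122), low deductible → risky (pays 46).
Safe: high deductible gives 122 − 53 = 69; low deductible gives 46 − 16 = 30. No deviation. ✓
Risky: low deductible gives 46 − 15 = 31; high deductible gives 122 − 122 = 0. No deviation. ✓
Both incentive constraints hold.

Yes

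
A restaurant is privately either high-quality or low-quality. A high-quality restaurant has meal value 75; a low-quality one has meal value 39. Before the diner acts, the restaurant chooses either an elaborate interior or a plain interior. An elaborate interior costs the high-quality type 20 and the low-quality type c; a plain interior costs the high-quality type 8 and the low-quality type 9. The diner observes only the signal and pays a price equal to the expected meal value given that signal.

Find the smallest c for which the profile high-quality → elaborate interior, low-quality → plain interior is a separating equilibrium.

45

Under separation: elaborate interior → high-quality (pays 75); plain interior → low-quality (pays 39).
High-quality: 75 − 20 = 55 ≥ 39 − 8 = 31. Holds regardless of c. ✓
Low-quality: 39 − 9 ≥ 75 − c, so c ≥ 75 − 30 = 45.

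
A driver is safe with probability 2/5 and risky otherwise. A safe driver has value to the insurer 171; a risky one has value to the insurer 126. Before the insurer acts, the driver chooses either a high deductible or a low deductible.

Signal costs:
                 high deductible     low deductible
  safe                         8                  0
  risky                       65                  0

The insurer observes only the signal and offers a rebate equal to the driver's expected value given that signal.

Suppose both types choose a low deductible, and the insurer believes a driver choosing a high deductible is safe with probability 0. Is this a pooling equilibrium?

On the equilibrium path (low deductible) the insurer holds the prior 2/5 and pays 2/5·171 + 3/5·126 = 144. Off-path (high deductible) belief 0 gives 0·171 + 1·126 = 126.
Safe: low deductible gives 144 − 0 = 144; high deductible gives 126 − 8 = 118. Stays. ✓
Risky: low deductible gives 144 − 0 = 144; high deductible gives 126 − 65 = 61. Stays. ✓
Beliefs are Bayes-consistent on-path and both types best-respond.

Yes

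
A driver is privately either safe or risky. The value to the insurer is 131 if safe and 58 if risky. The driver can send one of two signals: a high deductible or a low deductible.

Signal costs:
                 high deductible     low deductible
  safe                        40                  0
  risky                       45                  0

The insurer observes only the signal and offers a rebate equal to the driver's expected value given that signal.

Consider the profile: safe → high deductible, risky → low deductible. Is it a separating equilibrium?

No

Under separation the insurer infers type exactly: high deductible → safe (pays 131), low deductible → risky (pays 58).
Safe: high deductible gives 131 − 40 = 91; low deductible gives 58 − 0 = 58. No deviation. ✓
Risky: low deductible gives 58 − 0 = 58; high deductible gives 131 − 45 = 86. Would deviate. ✗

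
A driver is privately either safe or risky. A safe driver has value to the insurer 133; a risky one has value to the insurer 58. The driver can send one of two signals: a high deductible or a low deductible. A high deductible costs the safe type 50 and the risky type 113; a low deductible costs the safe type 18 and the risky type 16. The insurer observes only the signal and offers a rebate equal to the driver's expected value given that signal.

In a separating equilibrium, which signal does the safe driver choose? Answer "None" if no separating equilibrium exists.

Try safe → high deductible, risky → low deductible:
  If types separate, high deductible earns payment 133 and low deductible earns 58.
  Safe: high deductible gives 133 − 50 = 83; low deductible gives 58 − 18 = 40. No deviation. ✓
  Risky: low deductible gives 58 − 16 = 42; high deductible gives 133 − 113 = 20. No deviation. ✓
Both hold — the safe type sends high deductible.

high deductible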